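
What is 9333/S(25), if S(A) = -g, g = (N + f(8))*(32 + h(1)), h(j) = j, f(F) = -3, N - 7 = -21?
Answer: 183/11 ≈ 16.636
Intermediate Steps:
N = -14 (N = 7 - 21 = -14)
g = -561 (g = (-14 - 3)*(32 + 1) = -17*33 = -561)
S(A) = 561 (S(A) = -1*(-561) = 561)
9333/S(25) = 9333/561 = 9333*(1/561) = 183/11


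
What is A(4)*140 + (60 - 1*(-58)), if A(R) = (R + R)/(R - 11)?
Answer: -42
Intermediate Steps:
A(R) = 2*R/(-11 + R) (A(R) = (2*R)/(-11 + R) = 2*R/(-11 + R))
A(4)*140 + (60 - 1*(-58)) = (2*4/(-11 + 4))*140 + (60 - 1*(-58)) = (2*4/(-7))*140 + (60 + 58) = (2*4*(-⅐))*140 + 118 = -8/7*140 + 118 = -160 + 118 = -42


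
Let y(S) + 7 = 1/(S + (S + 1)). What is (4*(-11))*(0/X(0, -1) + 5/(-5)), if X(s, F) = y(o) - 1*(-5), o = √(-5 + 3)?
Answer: 44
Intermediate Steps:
o = I*√2 (o = √(-2) = I*√2 ≈ 1.4142*I)
y(S) = -7 + 1/(1 + 2*S) (y(S) = -7 + 1/(S + (S + 1)) = -7 + 1/(S + (1 + S)) = -7 + 1/(1 + 2*S))
X(s, F) = 5 + 2*(-3 - 7*I*√2)/(1 + 2*I*√2) (X(s, F) = 2*(-3 - 7*I*√2)/(1 + 2*(I*√2)) - 1*(-5) = 2*(-3 - 7*I*√2)/(1 + 2*I*√2) + 5 = 5 + 2*(-3 - 7*I*√2)/(1 + 2*I*√2))
(4*(-11))*(0/X(0, -1) + 5/(-5)) = (4*(-11))*(0/(((I - 4*√2)/(-I + 2*√2))) + 5/(-5)) = -44*(0*((-I + 2*√2)/(I - 4*√2)) + 5*(-⅕)) = -44*(0 - 1) = -44*(-1) = 44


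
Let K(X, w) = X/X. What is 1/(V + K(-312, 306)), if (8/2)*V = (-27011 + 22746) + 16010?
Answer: 4/11749 ≈ 0.00034045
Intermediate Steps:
K(X, w) = 1
V = 11745/4 (V = ((-27011 + 22746) + 16010)/4 = (-4265 + 16010)/4 = (1/4)*11745 = 11745/4 ≈ 2936.3)
1/(V + K(-312, 306)) = 1/(11745/4 + 1) = 1/(11749/4) = 4/11749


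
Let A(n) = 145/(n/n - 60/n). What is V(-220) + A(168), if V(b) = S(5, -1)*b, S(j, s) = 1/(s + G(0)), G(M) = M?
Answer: 4010/9 ≈ 445.56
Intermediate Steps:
S(j, s) = 1/s (S(j, s) = 1/(s + 0) = 1/s)
V(b) = -b (V(b) = b/(-1) = -b)
A(n) = 145/(1 - 60/n)
V(-220) + A(168) = -1*(-220) + 145*168/(-60 + 168) = 220 + 145*168/108 = 220 + 145*168*(1/108) = 220 + 2030/9 = 4010/9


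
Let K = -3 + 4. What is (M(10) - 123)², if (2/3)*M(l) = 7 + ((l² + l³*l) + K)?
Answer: 226171521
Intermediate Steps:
K = 1
M(l) = 12 + 3*l²/2 + 3*l⁴/2 (M(l) = 3*(7 + ((l² + l³*l) + 1))/2 = 3*(7 + ((l² + l⁴) + 1))/2 = 3*(7 + (1 + l² + l⁴))/2 = 3*(8 + l² + l⁴)/2 = 12 + 3*l²/2 + 3*l⁴/2)
(M(10) - 123)² = ((12 + (3/2)*10² + (3/2)*10⁴) - 123)² = ((12 + (3/2)*100 + (3/2)*10000) - 123)² = ((12 + 150 + 15000) - 123)² = (15162 - 123)² = 15039² = 226171521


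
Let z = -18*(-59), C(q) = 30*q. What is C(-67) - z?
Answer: -3072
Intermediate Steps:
z = 1062
C(-67) - z = 30*(-67) - 1*1062 = -2010 - 1062 = -3072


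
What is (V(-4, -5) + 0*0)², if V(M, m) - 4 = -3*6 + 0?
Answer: 196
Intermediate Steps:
V(M, m) = -14 (V(M, m) = 4 + (-3*6 + 0) = 4 + (-18 + 0) = 4 - 18 = -14)
(V(-4, -5) + 0*0)² = (-14 + 0*0)² = (-14 + 0)² = (-14)² = 196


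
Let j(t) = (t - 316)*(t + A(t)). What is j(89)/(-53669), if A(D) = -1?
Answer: 1816/4879 ≈ 0.37221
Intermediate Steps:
j(t) = (-1 + t)*(-316 + t) (j(t) = (t - 316)*(t - 1) = (-316 + t)*(-1 + t) = (-1 + t)*(-316 + t))
j(89)/(-53669) = (316 + 89**2 - 317*89)/(-53669) = (316 + 7921 - 28213)*(-1/53669) = -19976*(-1/53669) = 1816/4879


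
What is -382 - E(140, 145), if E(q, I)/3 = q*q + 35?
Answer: -59287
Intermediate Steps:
E(q, I) = 105 + 3*q**2 (E(q, I) = 3*(q*q + 35) = 3*(q**2 + 35) = 3*(35 + q**2) = 105 + 3*q**2)
-382 - E(140, 145) = -382 - (105 + 3*140**2) = -382 - (105 + 3*19600) = -382 - (105 + 58800) = -382 - 1*58905 = -382 - 58905 = -59287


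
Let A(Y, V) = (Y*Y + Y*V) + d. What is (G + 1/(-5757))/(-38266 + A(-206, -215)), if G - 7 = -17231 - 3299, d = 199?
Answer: -118150912/280129863 ≈ -0.42177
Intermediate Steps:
G = -20523 (G = 7 + (-17231 - 3299) = 7 - 20530 = -20523)
A(Y, V) = 199 + Y**2 + V*Y (A(Y, V) = (Y*Y + Y*V) + 199 = (Y**2 + V*Y) + 199 = 199 + Y**2 + V*Y)
(G + 1/(-5757))/(-38266 + A(-206, -215)) = (-20523 + 1/(-5757))/(-38266 + (199 + (-206)**2 - 215*(-206))) = (-20523 - 1/5757)/(-38266 + (199 + 42436 + 44290)) = -118150912/(5757*(-38266 + 86925)) = -118150912/5757/48659 = -118150912/5757*1/48659 = -118150912/280129863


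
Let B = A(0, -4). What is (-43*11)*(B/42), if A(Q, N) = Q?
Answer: 0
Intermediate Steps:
B = 0
(-43*11)*(B/42) = (-43*11)*(0/42) = -0/42 = -473*0 = 0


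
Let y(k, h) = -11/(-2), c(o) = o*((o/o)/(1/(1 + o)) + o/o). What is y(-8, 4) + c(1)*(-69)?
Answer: -403/2 ≈ -201.50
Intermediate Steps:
c(o) = o*(2 + o) (c(o) = o*(1*(1 + o) + 1) = o*((1 + o) + 1) = o*(2 + o))
y(k, h) = 11/2 (y(k, h) = -11*(-½) = 11/2)
y(-8, 4) + c(1)*(-69) = 11/2 + (1*(2 + 1))*(-69) = 11/2 + (1*3)*(-69) = 11/2 + 3*(-69) = 11/2 - 207 = -403/2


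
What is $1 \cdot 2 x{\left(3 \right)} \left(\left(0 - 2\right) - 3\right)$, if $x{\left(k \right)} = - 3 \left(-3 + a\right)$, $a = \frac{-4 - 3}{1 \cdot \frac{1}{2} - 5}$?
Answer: $- \frac{130}{3} \approx -43.333$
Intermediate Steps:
$a = \frac{14}{9}$ ($a = - \frac{7}{1 \cdot \frac{1}{2} - 5} = - \frac{7}{\frac{1}{2} - 5} = - \frac{7}{- \frac{9}{2}} = \left(-7\right) \left(- \frac{2}{9}\right) = \frac{14}{9} \approx 1.5556$)
$x{\left(k \right)} = \frac{13}{3}$ ($x{\left(k \right)} = - 3 \left(-3 + \frac{14}{9}\right) = \left(-3\right) \left(- \frac{13}{9}\right) = \frac{13}{3}$)
$1 \cdot 2 x{\left(3 \right)} \left(\left(0 - 2\right) - 3\right) = 1 \cdot 2 \frac{13 \left(\left(0 - 2\right) - 3\right)}{3} = 2 \frac{13 \left(\left(0 - 2\right) - 3\right)}{3} = 2 \frac{13 \left(-2 - 3\right)}{3} = 2 \cdot \frac{13}{3} \left(-5\right) = 2 \left(- \frac{65}{3}\right) = - \frac{130}{3}$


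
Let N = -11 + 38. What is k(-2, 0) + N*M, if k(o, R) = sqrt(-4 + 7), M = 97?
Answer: 2619 + sqrt(3) ≈ 2620.7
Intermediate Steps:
k(o, R) = sqrt(3)
N = 27
k(-2, 0) + N*M = sqrt(3) + 27*97 = sqrt(3) + 2619 = 2619 + sqrt(3)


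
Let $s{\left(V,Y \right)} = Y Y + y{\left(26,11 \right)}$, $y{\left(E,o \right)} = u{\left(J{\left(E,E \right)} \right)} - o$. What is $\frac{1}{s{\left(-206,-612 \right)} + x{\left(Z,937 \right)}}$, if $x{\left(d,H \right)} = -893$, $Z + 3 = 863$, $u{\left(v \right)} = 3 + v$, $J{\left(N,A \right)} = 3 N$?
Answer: $\frac{1}{373721} \approx 2.6758 \cdot 10^{-6}$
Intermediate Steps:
$Z = 860$ ($Z = -3 + 863 = 860$)
$y{\left(E,o \right)} = 3 - o + 3 E$ ($y{\left(E,o \right)} = \left(3 + 3 E\right) - o = 3 - o + 3 E$)
$s{\left(V,Y \right)} = 70 + Y^{2}$ ($s{\left(V,Y \right)} = Y Y + \left(3 - 11 + 3 \cdot 26\right) = Y^{2} + \left(3 - 11 + 78\right) = Y^{2} + 70 = 70 + Y^{2}$)
$\frac{1}{s{\left(-206,-612 \right)} + x{\left(Z,937 \right)}} = \frac{1}{\left(70 + \left(-612\right)^{2}\right) - 893} = \frac{1}{\left(70 + 374544\right) - 893} = \frac{1}{374614 - 893} = \frac{1}{373721}$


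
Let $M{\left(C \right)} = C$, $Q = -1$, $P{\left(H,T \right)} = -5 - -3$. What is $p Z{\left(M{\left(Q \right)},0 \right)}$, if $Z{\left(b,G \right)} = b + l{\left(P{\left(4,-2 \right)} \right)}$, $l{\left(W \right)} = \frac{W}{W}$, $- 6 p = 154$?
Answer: $0$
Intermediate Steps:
$P{\left(H,T \right)} = -2$ ($P{\left(H,T \right)} = -5 + 3 = -2$)
$p = - \frac{77}{3}$ ($p = \left(- \frac{1}{6}\right) 154 = - \frac{77}{3} \approx -25.667$)
$l{\left(W \right)} = 1$
$Z{\left(b,G \right)} = 1 + b$ ($Z{\left(b,G \right)} = b + 1 = 1 + b$)
$p Z{\left(M{\left(Q \right)},0 \right)} = - \frac{77 \left(1 - 1\right)}{3} = \left(- \frac{77}{3}\right) 0 = 0$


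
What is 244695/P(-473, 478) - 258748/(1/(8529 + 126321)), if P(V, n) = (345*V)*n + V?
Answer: -247426398214851645/7091173 ≈ -3.4892e+10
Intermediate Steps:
P(V, n) = V + 345*V*n (P(V, n) = 345*V*n + V = V + 345*V*n)
244695/P(-473, 478) - 258748/(1/(8529 + 126321)) = 244695/((-473*(1 + 345*478))) - 258748/(1/(8529 + 126321)) = 244695/((-473*(1 + 164910))) - 258748/(1/134850) = 244695/((-473*164911)) - 258748/1/134850 = 244695/(-78002903) - 258748*134850 = 244695*(-1/78002903) - 34892167800 = -22245/7091173 - 34892167800 = -247426398214851645/7091173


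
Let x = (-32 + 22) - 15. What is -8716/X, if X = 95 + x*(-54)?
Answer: -8716/1445 ≈ -6.0318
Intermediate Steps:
x = -25 (x = -10 - 15 = -25)
X = 1445 (X = 95 - 25*(-54) = 95 + 1350 = 1445)
-8716/X = -8716/1445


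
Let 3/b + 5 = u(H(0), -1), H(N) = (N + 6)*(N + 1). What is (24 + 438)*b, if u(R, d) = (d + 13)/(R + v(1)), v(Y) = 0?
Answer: -462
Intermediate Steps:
H(N) = (1 + N)*(6 + N) (H(N) = (6 + N)*(1 + N) = (1 + N)*(6 + N))
u(R, d) = (13 + d)/R (u(R, d) = (d + 13)/(R + 0) = (13 + d)/R)
b = -1 (b = 3/(-5 + (13 - 1)/(6 + 0² + 7*0)) = 3/(-5 + 12/(6 + 0 + 0)) = 3/(-5 + 12/6) = 3/(-5 + (⅙)*12) = 3/(-5 + 2) = 3/(-3) = 3*(-⅓) = -1)
(24 + 438)*b = (24 + 438)*(-1) = 462*(-1) = -462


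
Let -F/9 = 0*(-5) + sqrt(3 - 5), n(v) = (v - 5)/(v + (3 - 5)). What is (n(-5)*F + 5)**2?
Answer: -14975/49 - 900*I*sqrt(2)/7 ≈ -305.61 - 181.83*I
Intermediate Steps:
n(v) = (-5 + v)/(-2 + v) (n(v) = (-5 + v)/(v - 2) = (-5 + v)/(-2 + v))
F = -9*I*sqrt(2) (F = -9*(0*(-5) + sqrt(3 - 5)) = -9*(0 + sqrt(-2)) = -9*(0 + I*sqrt(2)) = -9*I*sqrt(2) ≈ -12.728*I)
(n(-5)*F + 5)**2 = (((-5 - 5)/(-2 - 5))*(-9*I*sqrt(2)) + 5)**2 = ((-10/(-7))*(-9*I*sqrt(2)) + 5)**2 = ((-1/7*(-10))*(-9*I*sqrt(2)) + 5)**2 = (10*(-9*I*sqrt(2))/7 + 5)**2 = (-90*I*sqrt(2)/7 + 5)**2 = (5 - 90*I*sqrt(2)/7)**2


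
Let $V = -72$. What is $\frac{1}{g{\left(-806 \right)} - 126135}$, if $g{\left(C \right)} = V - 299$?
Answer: $- \frac{1}{126506} \approx -7.9048 \cdot 10^{-6}$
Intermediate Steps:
$g{\left(C \right)} = -371$ ($g{\left(C \right)} = -72 - 299 = -371$)
$\frac{1}{g{\left(-806 \right)} - 126135} = \frac{1}{-371 - 126135} = \frac{1}{-126506} = - \frac{1}{126506}$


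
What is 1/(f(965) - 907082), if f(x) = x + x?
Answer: -1/905152 ≈ -1.1048e-6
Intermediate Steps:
f(x) = 2*x
1/(f(965) - 907082) = 1/(2*965 - 907082) = 1/(1930 - 907082) = 1/(-905152) = -1/905152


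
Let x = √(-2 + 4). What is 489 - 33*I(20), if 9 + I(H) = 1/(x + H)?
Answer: 156084/199 + 33*√2/398 ≈ 784.46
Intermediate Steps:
x = √2 ≈ 1.4142
I(H) = -9 + 1/(H + √2) (I(H) = -9 + 1/(√2 + H) = -9 + 1/(H + √2))
489 - 33*I(20) = 489 - 33*(1 - 9*20 - 9*√2)/(20 + √2) = 489 - 33*(1 - 180 - 9*√2)/(20 + √2) = 489 - 33*(-179 - 9*√2)/(20 + √2)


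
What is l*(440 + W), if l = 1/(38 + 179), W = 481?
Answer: 921/217 ≈ 4.2442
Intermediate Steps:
l = 1/217 ≈ 0.0046083
l*(440 + W) = (440 + 481)/217 = (1/217)*921 = 921/217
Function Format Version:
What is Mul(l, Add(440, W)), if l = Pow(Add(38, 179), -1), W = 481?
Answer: Rational(921, 217) ≈ 4.2442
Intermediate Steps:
l = Rational(1, 217) (l = Pow(217, -1) = Rational(1, 217) ≈ 0.0046083)
Mul(l, Add(440, W)) = Mul(Rational(1, 217), Add(440, 481)) = Mul(Rational(1, 217), 921) = Rational(921, 217)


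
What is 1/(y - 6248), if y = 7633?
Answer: 1/1385 ≈ 0.00072202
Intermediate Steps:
1/(y - 6248) = 1/(7633 - 6248) = 1/1385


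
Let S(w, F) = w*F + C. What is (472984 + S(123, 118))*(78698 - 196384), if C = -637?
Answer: -57296723646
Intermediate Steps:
S(w, F) = -637 + F*w (S(w, F) = w*F - 637 = F*w - 637 = -637 + F*w)
(472984 + S(123, 118))*(78698 - 196384) = (472984 + (-637 + 118*123))*(78698 - 196384) = (472984 + (-637 + 14514))*(-117686) = (472984 + 13877)*(-117686) = 486861*(-117686) = -57296723646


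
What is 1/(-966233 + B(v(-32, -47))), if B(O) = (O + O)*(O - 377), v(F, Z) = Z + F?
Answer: -1/894185 ≈ -1.1183e-6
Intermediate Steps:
v(F, Z) = F + Z
B(O) = 2*O*(-377 + O) (B(O) = (2*O)*(-377 + O) = 2*O*(-377 + O))
1/(-966233 + B(v(-32, -47))) = 1/(-966233 + 2*(-32 - 47)*(-377 + (-32 - 47))) = 1/(-966233 + 2*(-79)*(-377 - 79)) = 1/(-966233 + 2*(-79)*(-456)) = 1/(-966233 + 72048) = 1/(-894185) = -1/894185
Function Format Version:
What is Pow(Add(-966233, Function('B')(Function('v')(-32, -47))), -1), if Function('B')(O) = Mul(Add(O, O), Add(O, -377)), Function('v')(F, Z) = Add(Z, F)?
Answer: Rational(-1, 894185) ≈ -1.1183e-6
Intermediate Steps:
Function('v')(F, Z) = Add(F, Z)
Function('B')(O) = Mul(2, O, Add(-377, O)) (Function('B')(O) = Mul(Mul(2, O), Add(-377, O)) = Mul(2, O, Add(-377, O)))
Pow(Add(-966233, Function('B')(Function('v')(-32, -47))), -1) = Pow(Add(-966233, Mul(2, Add(-32, -47), Add(-377, Add(-32, -47)))), -1) = Pow(Add(-966233, Mul(2, -79, Add(-377, -79))), -1) = Pow(Add(-966233, Mul(2, -79, -456)), -1) = Pow(Add(-966233, 72048), -1) = Pow(-894185, -1) = Rational(-1, 894185)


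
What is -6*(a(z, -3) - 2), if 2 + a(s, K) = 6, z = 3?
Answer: -12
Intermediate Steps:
a(s, K) = 4 (a(s, K) = -2 + 6 = 4)
-6*(a(z, -3) - 2) = -6*(4 - 2) = -6*2 = -12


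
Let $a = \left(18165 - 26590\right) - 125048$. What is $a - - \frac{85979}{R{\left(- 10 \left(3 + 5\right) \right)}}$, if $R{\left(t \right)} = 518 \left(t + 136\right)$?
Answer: $- \frac{3871698805}{29008} \approx -1.3347 \cdot 10^{5}$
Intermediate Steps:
$R{\left(t \right)} = 70448 + 518 t$ ($R{\left(t \right)} = 518 \left(136 + t\right) = 70448 + 518 t$)
$a = -133473$ ($a = -8425 - 125048 = -133473$)
$a - - \frac{85979}{R{\left(- 10 \left(3 + 5\right) \right)}} = -133473 - - \frac{85979}{70448 + 518 \left(- 10 \left(3 + 5\right)\right)} = -133473 - - \frac{85979}{70448 + 518 \left(\left(-10\right) 8\right)} = -133473 - - \frac{85979}{70448 + 518 \left(-80\right)} = -133473 - - \frac{85979}{70448 - 41440} = -133473 - - \frac{85979}{29008} = -133473 + \frac{85979}{29008} = - \frac{3871698805}{29008}$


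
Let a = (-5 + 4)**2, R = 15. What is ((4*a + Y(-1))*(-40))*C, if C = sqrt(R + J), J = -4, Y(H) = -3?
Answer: -40*sqrt(11) ≈ -132.67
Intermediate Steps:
a = 1 (a = (-1)**2 = 1)
C = sqrt(11) (C = sqrt(15 - 4) = sqrt(11) ≈ 3.3166)
((4*a + Y(-1))*(-40))*C = ((4*1 - 3)*(-40))*sqrt(11) = ((4 - 3)*(-40))*sqrt(11) = (1*(-40))*sqrt(11) = -40*sqrt(11)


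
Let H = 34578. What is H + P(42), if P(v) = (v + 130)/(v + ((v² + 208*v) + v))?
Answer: 91493431/2646 ≈ 34578.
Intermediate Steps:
P(v) = (130 + v)/(v² + 210*v) (P(v) = (130 + v)/(v + (v² + 209*v)) = (130 + v)/(v² + 210*v))
H + P(42) = 34578 + (130 + 42)/(42*(210 + 42)) = 34578 + (1/42)*172/252 = 34578 + (1/42)*(1/252)*172 = 34578 + 43/2646 = 91493431/2646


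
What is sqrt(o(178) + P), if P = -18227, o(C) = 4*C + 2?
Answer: I*sqrt(17513) ≈ 132.34*I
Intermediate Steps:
o(C) = 2 + 4*C
sqrt(o(178) + P) = sqrt((2 + 4*178) - 18227) = sqrt((2 + 712) - 18227) = sqrt(714 - 18227) = sqrt(-17513) = I*sqrt(17513)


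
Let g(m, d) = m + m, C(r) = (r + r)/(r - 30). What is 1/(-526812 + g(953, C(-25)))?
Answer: -1/524906 ≈ -1.9051e-6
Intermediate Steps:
C(r) = 2*r/(-30 + r) (C(r) = (2*r)/(-30 + r) = 2*r/(-30 + r))
g(m, d) = 2*m
1/(-526812 + g(953, C(-25))) = 1/(-526812 + 2*953) = 1/(-526812 + 1906) = 1/(-524906) = -1/524906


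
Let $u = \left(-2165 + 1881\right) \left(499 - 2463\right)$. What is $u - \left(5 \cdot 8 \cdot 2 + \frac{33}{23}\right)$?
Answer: $\frac{12826975}{23} \approx 5.577 \cdot 10^{5}$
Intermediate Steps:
$u = 557776$ ($u = \left(-284\right) \left(-1964\right) = 557776$)
$u - \left(5 \cdot 8 \cdot 2 + \frac{33}{23}\right) = 557776 - \left(5 \cdot 8 \cdot 2 + \frac{33}{23}\right) = 557776 - \left(40 \cdot 2 + 33 \cdot \frac{1}{23}\right) = 557776 - \left(80 + \frac{33}{23}\right) = 557776 - \frac{1873}{23} = \frac{12826975}{23}$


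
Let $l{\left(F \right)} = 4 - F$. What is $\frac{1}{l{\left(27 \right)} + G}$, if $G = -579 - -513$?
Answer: $- \frac{1}{89} \approx -0.011236$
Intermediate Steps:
$G = -66$ ($G = -579 + 513 = -66$)
$\frac{1}{l{\left(27 \right)} + G} = \frac{1}{\left(4 - 27\right) - 66} = \frac{1}{-23 - 66} = \frac{1}{-89} = - \frac{1}{89}$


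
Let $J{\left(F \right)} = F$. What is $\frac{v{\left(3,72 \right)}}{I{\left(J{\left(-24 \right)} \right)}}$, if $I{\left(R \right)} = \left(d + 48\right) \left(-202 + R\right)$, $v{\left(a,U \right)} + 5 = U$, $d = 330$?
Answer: $- \frac{67}{85428} \approx -0.00078429$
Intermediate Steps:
$v{\left(a,U \right)} = -5 + U$
$I{\left(R \right)} = -76356 + 378 R$ ($I{\left(R \right)} = \left(330 + 48\right) \left(-202 + R\right) = 378 \left(-202 + R\right) = -76356 + 378 R$)
$\frac{v{\left(3,72 \right)}}{I{\left(J{\left(-24 \right)} \right)}} = \frac{-5 + 72}{-76356 + 378 \left(-24\right)} = \frac{67}{-76356 - 9072} = \frac{67}{-85428} = 67 \left(- \frac{1}{85428}\right) = - \frac{67}{85428}$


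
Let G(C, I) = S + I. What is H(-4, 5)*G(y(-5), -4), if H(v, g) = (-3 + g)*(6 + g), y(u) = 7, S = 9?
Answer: 110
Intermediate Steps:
G(C, I) = 9 + I
H(-4, 5)*G(y(-5), -4) = (-18 + 5² + 3*5)*(9 - 4) = (-18 + 25 + 15)*5 = 22*5 = 110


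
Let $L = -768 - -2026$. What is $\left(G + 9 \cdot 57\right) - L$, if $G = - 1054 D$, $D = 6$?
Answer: $-7069$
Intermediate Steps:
$G = -6324$ ($G = \left(-1054\right) 6 = -6324$)
$L = 1258$ ($L = -768 + 2026 = 1258$)
$\left(G + 9 \cdot 57\right) - L = \left(-6324 + 9 \cdot 57\right) - 1258 = \left(-6324 + 513\right) - 1258 = -5811 - 1258 = -7069$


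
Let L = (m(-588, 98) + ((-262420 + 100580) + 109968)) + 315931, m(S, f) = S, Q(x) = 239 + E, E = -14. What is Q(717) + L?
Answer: 263696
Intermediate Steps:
Q(x) = 225 (Q(x) = 239 - 14 = 225)
L = 263471 (L = (-588 + ((-262420 + 100580) + 109968)) + 315931 = (-588 + (-161840 + 109968)) + 315931 = (-588 - 51872) + 315931 = -52460 + 315931 = 263471)
Q(717) + L = 225 + 263471 = 263696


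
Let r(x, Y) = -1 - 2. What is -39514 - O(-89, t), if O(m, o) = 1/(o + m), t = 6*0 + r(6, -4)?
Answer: -3635287/92 ≈ -39514.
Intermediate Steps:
r(x, Y) = -3
t = -3 (t = 6*0 - 3 = 0 - 3 = -3)
O(m, o) = 1/(m + o)
-39514 - O(-89, t) = -39514 - 1/(-89 - 3) = -39514 - 1/(-92) = -39514 - 1*(-1/92) = -39514 + 1/92 = -3635287/92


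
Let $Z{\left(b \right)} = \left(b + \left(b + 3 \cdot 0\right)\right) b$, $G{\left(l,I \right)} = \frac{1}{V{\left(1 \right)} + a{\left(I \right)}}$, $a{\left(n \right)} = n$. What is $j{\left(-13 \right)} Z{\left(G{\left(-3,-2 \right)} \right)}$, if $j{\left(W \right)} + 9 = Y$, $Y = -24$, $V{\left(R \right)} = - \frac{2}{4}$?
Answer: $- \frac{264}{25} \approx -10.56$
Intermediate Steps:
$V{\left(R \right)} = - \frac{1}{2}$ ($V{\left(R \right)} = \left(-2\right) \frac{1}{4} = - \frac{1}{2}$)
$j{\left(W \right)} = -33$ ($j{\left(W \right)} = -9 - 24 = -33$)
$G{\left(l,I \right)} = \frac{1}{- \frac{1}{2} + I}$
$Z{\left(b \right)} = 2 b^{2}$ ($Z{\left(b \right)} = \left(b + \left(b + 0\right)\right) b = \left(b + b\right) b = 2 b b = 2 b^{2}$)
$j{\left(-13 \right)} Z{\left(G{\left(-3,-2 \right)} \right)} = - 33 \cdot 2 \left(\frac{2}{-1 + 2 \left(-2\right)}\right)^{2} = - 33 \cdot 2 \left(\frac{2}{-1 - 4}\right)^{2} = - 33 \cdot 2 \left(\frac{2}{-5}\right)^{2} = - 33 \cdot 2 \left(2 \left(- \frac{1}{5}\right)\right)^{2} = - 33 \cdot 2 \left(- \frac{2}{5}\right)^{2} = - 33 \cdot 2 \cdot \frac{4}{25} = \left(-33\right) \frac{8}{25} = - \frac{264}{25}$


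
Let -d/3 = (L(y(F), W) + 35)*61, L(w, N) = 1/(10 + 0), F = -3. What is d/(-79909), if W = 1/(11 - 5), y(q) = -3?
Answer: 64233/799090 ≈ 0.080383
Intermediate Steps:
W = ⅙ (W = 1/6 = ⅙ ≈ 0.16667)
L(w, N) = ⅒ (L(w, N) = 1/10 = ⅒)
d = -64233/10 (d = -3*(⅒ + 35)*61 = -1053*61/10 = -3*21411/10 = -64233/10 ≈ -6423.3)
d/(-79909) = -64233/10/(-79909) = -64233/10*(-1/79909) = 64233/799090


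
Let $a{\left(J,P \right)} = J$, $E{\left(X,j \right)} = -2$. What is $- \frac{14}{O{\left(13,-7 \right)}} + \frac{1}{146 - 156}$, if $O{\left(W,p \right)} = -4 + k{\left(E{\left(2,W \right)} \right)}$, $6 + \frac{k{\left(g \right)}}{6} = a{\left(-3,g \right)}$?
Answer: $\frac{41}{290} \approx 0.14138$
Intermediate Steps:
$k{\left(g \right)} = -54$ ($k{\left(g \right)} = -36 + 6 \left(-3\right) = -36 - 18 = -54$)
$O{\left(W,p \right)} = -58$ ($O{\left(W,p \right)} = -4 - 54 = -58$)
$- \frac{14}{O{\left(13,-7 \right)}} + \frac{1}{146 - 156} = - \frac{14}{-58} + \frac{1}{146 - 156} = \left(-14\right) \left(- \frac{1}{58}\right) + \frac{1}{-10} = \frac{7}{29} - \frac{1}{10} = \frac{41}{290}$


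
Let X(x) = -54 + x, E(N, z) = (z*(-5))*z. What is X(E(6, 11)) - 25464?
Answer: -26123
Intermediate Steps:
E(N, z) = -5*z² (E(N, z) = (-5*z)*z = -5*z²)
X(E(6, 11)) - 25464 = (-54 - 5*11²) - 25464 = (-54 - 5*121) - 25464 = (-54 - 605) - 25464 = -659 - 25464 = -26123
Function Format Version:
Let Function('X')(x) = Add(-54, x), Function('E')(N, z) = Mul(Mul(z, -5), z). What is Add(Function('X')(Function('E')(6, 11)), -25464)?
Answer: -26123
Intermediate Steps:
Function('E')(N, z) = Mul(-5, Pow(z, 2)) (Function('E')(N, z) = Mul(Mul(-5, z), z) = Mul(-5, Pow(z, 2)))
Add(Function('X')(Function('E')(6, 11)), -25464) = Add(Add(-54, Mul(-5, Pow(11, 2))), -25464) = Add(Add(-54, Mul(-5, 121)), -25464) = Add(Add(-54, -605), -25464) = Add(-659, -25464) = -26123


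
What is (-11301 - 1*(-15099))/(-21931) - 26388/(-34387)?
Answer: 448113402/754141297 ≈ 0.59420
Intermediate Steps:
(-11301 - 1*(-15099))/(-21931) - 26388/(-34387) = (-11301 + 15099)*(-1/21931) - 26388*(-1/34387) = 3798*(-1/21931) + 26388/34387 = -3798/21931 + 26388/34387 = 448113402/754141297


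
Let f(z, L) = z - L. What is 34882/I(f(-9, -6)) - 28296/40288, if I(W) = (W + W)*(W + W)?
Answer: 43884605/45324 ≈ 968.24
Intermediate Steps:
I(W) = 4*W² (I(W) = (2*W)*(2*W) = 4*W²)
34882/I(f(-9, -6)) - 28296/40288 = 34882/((4*(-9 - 1*(-6))²)) - 28296/40288 = 34882/((4*(-9 + 6)²)) - 28296*1/40288 = 34882/((4*(-3)²)) - 3537/5036 = 34882/((4*9)) - 3537/5036 = 34882/36 - 3537/5036 = 34882*(1/36) - 3537/5036 = 17441/18 - 3537/5036 = 43884605/45324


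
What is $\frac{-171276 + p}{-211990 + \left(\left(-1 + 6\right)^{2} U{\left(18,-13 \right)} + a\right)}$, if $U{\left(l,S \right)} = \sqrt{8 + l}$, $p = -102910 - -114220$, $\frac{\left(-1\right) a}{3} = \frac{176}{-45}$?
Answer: $\frac{3814797983130}{5055161545013} + \frac{449904375 \sqrt{26}}{5055161545013} \approx 0.75509$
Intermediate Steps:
$a = \frac{176}{15}$ ($a = - 3 \frac{176}{-45} = - 3 \cdot 176 \left(- \frac{1}{45}\right) = \left(-3\right) \left(- \frac{176}{45}\right) = \frac{176}{15} \approx 11.733$)
$p = 11310$ ($p = -102910 + 114220 = 11310$)
$\frac{-171276 + p}{-211990 + \left(\left(-1 + 6\right)^{2} U{\left(18,-13 \right)} + a\right)} = \frac{-171276 + 11310}{-211990 + \left(\left(-1 + 6\right)^{2} \sqrt{8 + 18} + \frac{176}{15}\right)} = - \frac{159966}{-211990 + \left(5^{2} \sqrt{26} + \frac{176}{15}\right)} = - \frac{159966}{-211990 + \left(25 \sqrt{26} + \frac{176}{15}\right)} = - \frac{159966}{-211990 + \left(\frac{176}{15} + 25 \sqrt{26}\right)} = - \frac{159966}{- \frac{3179674}{15} + 25 \sqrt{26}}$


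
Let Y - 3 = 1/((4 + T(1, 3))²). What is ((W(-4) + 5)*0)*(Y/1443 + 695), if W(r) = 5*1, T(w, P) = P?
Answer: 0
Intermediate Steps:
W(r) = 5
Y = 148/49 (Y = 3 + 1/((4 + 3)²) = 3 + 1/(7²) = 3 + 1/49 = 148/49 ≈ 3.0204)
((W(-4) + 5)*0)*(Y/1443 + 695) = ((5 + 5)*0)*((148/49)/1443 + 695) = (10*0)*((148/49)*(1/1443) + 695) = 0*(4/1911 + 695) = 0*(1328149/1911) = 0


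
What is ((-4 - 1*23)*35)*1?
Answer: -945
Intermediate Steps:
((-4 - 1*23)*35)*1 = ((-4 - 23)*35)*1 = -27*35*1 = -945*1 = -945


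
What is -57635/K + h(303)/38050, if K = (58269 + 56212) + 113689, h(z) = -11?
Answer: -109776081/434093425 ≈ -0.25289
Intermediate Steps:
K = 228170 (K = 114481 + 113689 = 228170)
-57635/K + h(303)/38050 = -57635/228170 - 11/38050 = -57635*1/228170 - 11*1/38050 = -11527/45634 - 11/38050 = -109776081/434093425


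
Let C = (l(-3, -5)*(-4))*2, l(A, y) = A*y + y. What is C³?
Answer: -512000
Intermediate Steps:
l(A, y) = y + A*y
C = -80 (C = (-5*(1 - 3)*(-4))*2 = (-5*(-2)*(-4))*2 = (10*(-4))*2 = -40*2 = -80)
C³ = (-80)³ = -512000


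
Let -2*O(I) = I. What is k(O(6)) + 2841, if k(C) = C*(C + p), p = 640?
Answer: 930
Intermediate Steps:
O(I) = -I/2
k(C) = C*(640 + C) (k(C) = C*(C + 640) = C*(640 + C))
k(O(6)) + 2841 = (-½*6)*(640 - ½*6) + 2841 = -3*(640 - 3) + 2841 = -3*637 + 2841 = -1911 + 2841 = 930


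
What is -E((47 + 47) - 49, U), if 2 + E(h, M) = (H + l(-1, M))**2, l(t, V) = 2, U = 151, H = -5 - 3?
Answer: -34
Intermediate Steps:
H = -8
E(h, M) = 34 (E(h, M) = -2 + (-8 + 2)**2 = -2 + (-6)**2 = -2 + 36 = 34)
-E((47 + 47) - 49, U) = -1*34 = -34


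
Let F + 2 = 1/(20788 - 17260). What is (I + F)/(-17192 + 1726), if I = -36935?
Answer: 130313735/54564048 ≈ 2.3883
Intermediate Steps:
F = -7055/3528 (F = -2 + 1/(20788 - 17260) = -2 + 1/3528 = -7055/3528 ≈ -1.9997)
(I + F)/(-17192 + 1726) = (-36935 - 7055/3528)/(-17192 + 1726) = -130313735/3528/(-15466) = -130313735/3528*(-1/15466) = 130313735/54564048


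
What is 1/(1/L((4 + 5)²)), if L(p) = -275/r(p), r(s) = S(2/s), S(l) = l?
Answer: -22275/2 ≈ -11138.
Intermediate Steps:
r(s) = 2/s
L(p) = -275*p/2
1/(1/L((4 + 5)²)) = 1/(1/(-275*(4 + 5)²/2)) = 1/(1/(-275/2*9²)) = 1/(1/(-275/2*81)) = 1/(1/(-22275/2)) = 1/(-2/22275) = -22275/2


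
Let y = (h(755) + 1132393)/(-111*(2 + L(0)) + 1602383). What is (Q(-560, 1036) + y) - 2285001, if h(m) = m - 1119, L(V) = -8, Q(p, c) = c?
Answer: -3661306677256/1603049 ≈ -2.2840e+6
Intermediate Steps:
h(m) = -1119 + m
y = 1132029/1603049 (y = ((-1119 + 755) + 1132393)/(-111*(2 - 8) + 1602383) = (-364 + 1132393)/(-111*(-6) + 1602383) = 1132029/(666 + 1602383) = 1132029/1603049 ≈ 0.70617)
(Q(-560, 1036) + y) - 2285001 = (1036 + 1132029/1603049) - 2285001 = 1661890793/1603049 - 2285001 = -3661306677256/1603049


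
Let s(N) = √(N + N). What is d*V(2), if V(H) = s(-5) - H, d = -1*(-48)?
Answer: -96 + 48*I*√10 ≈ -96.0 + 151.79*I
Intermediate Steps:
s(N) = √2*√N (s(N) = √(2*N) = √2*√N)
d = 48
V(H) = -H + I*√10 (V(H) = √2*√(-5) - H = √2*(I*√5) - H = I*√10 - H = -H + I*√10)
d*V(2) = 48*(-1*2 + I*√10) = 48*(-2 + I*√10) = -96 + 48*I*√10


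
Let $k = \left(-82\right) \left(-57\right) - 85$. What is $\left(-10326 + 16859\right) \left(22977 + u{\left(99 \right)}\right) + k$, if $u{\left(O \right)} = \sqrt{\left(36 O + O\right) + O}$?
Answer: $150113330 + 19599 \sqrt{418} \approx 1.5051 \cdot 10^{8}$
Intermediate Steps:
$u{\left(O \right)} = \sqrt{38} \sqrt{O}$ ($u{\left(O \right)} = \sqrt{37 O + O} = \sqrt{38 O} = \sqrt{38} \sqrt{O}$)
$k = 4589$ ($k = 4674 - 85 = 4589$)
$\left(-10326 + 16859\right) \left(22977 + u{\left(99 \right)}\right) + k = \left(-10326 + 16859\right) \left(22977 + \sqrt{38} \sqrt{99}\right) + 4589 = 6533 \left(22977 + \sqrt{38} \cdot 3 \sqrt{11}\right) + 4589 = 6533 \left(22977 + 3 \sqrt{418}\right) + 4589 = \left(150108741 + 19599 \sqrt{418}\right) + 4589 = 150113330 + 19599 \sqrt{418}$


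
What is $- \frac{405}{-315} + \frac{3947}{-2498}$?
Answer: $- \frac{5147}{17486} \approx -0.29435$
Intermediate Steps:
$- \frac{405}{-315} + \frac{3947}{-2498} = \left(-405\right) \left(- \frac{1}{315}\right) + 3947 \left(- \frac{1}{2498}\right) = \frac{9}{7} - \frac{3947}{2498} = - \frac{5147}{17486}$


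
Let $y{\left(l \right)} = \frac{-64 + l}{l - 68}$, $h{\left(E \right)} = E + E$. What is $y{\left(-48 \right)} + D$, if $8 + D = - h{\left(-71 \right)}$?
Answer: $\frac{3914}{29} \approx 134.97$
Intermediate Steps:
$h{\left(E \right)} = 2 E$
$y{\left(l \right)} = \frac{-64 + l}{-68 + l}$
$D = 134$ ($D = -8 - 2 \left(-71\right) = -8 - -142 = -8 + 142 = 134$)
$y{\left(-48 \right)} + D = \frac{-64 - 48}{-68 - 48} + 134 = \frac{1}{-116} \left(-112\right) + 134 = \left(- \frac{1}{116}\right) \left(-112\right) + 134 = \frac{28}{29} + 134 = \frac{3914}{29}$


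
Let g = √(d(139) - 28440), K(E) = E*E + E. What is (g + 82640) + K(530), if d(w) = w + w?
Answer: 364070 + I*√28162 ≈ 3.6407e+5 + 167.82*I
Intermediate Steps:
d(w) = 2*w
K(E) = E + E² (K(E) = E² + E = E + E²)
g = I*√28162 (g = √(2*139 - 28440) = √(278 - 28440) = √(-28162) = I*√28162 ≈ 167.82*I)
(g + 82640) + K(530) = (I*√28162 + 82640) + 530*(1 + 530) = (82640 + I*√28162) + 530*531 = (82640 + I*√28162) + 281430 = 364070 + I*√28162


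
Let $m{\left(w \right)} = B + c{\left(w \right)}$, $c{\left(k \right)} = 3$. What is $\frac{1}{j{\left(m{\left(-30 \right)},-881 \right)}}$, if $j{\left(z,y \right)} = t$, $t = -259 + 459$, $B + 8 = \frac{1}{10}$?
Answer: $\frac{1}{200} \approx 0.005$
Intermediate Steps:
$B = - \frac{79}{10}$ ($B = -8 + \frac{1}{10} = - \frac{79}{10} \approx -7.9$)
$t = 200$
$m{\left(w \right)} = - \frac{49}{10}$ ($m{\left(w \right)} = - \frac{79}{10} + 3 = - \frac{49}{10}$)
$j{\left(z,y \right)} = 200$
$\frac{1}{j{\left(m{\left(-30 \right)},-881 \right)}} = \frac{1}{200}$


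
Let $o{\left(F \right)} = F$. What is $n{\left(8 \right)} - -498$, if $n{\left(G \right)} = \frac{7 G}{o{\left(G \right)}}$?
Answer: $505$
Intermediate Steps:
$n{\left(G \right)} = 7$ ($n{\left(G \right)} = \frac{7 G}{G} = 7$)
$n{\left(8 \right)} - -498 = 7 - -498 = 7 + 498 = 505$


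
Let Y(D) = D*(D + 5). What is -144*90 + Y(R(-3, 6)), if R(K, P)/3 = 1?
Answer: -12936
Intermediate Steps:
R(K, P) = 3 (R(K, P) = 3*1 = 3)
Y(D) = D*(5 + D)
-144*90 + Y(R(-3, 6)) = -144*90 + 3*(5 + 3) = -12960 + 3*8 = -12960 + 24 = -12936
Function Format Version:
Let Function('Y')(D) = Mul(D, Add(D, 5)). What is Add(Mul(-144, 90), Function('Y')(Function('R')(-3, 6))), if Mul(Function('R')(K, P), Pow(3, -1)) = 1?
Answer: -12936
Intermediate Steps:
Function('R')(K, P) = 3 (Function('R')(K, P) = Mul(3, 1) = 3)
Function('Y')(D) = Mul(D, Add(5, D))
Add(Mul(-144, 90), Function('Y')(Function('R')(-3, 6))) = Add(Mul(-144, 90), Mul(3, Add(5, 3))) = Add(-12960, Mul(3, 8)) = Add(-12960, 24) = -12936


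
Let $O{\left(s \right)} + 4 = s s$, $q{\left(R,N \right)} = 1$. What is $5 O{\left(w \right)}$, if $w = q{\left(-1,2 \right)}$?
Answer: $-15$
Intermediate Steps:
$w = 1$
$O{\left(s \right)} = -4 + s^{2}$ ($O{\left(s \right)} = -4 + s s = -4 + s^{2}$)
$5 O{\left(w \right)} = 5 \left(-4 + 1^{2}\right) = 5 \left(-4 + 1\right) = 5 \left(-3\right) = -15$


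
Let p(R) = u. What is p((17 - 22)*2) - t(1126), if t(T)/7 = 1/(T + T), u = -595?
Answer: -1339947/2252 ≈ -595.00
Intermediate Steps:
p(R) = -595
t(T) = 7/(2*T) (t(T) = 7/(T + T) = 7/((2*T)) = 7*(1/(2*T)) = 7/(2*T))
p((17 - 22)*2) - t(1126) = -595 - 7/(2*1126) = -595 - 1*7/2252 = -595 - 7/2252 = -1339947/2252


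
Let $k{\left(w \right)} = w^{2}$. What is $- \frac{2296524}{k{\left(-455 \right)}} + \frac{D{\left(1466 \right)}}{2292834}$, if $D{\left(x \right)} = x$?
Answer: $- \frac{2632622405183}{237336979425} \approx -11.092$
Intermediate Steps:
$- \frac{2296524}{k{\left(-455 \right)}} + \frac{D{\left(1466 \right)}}{2292834} = - \frac{2296524}{\left(-455\right)^{2}} + \frac{1466}{2292834} = - \frac{2296524}{207025} + 1466 \cdot \frac{1}{2292834} = \left(-2296524\right) \frac{1}{207025} + \frac{733}{1146417} = - \frac{2296524}{207025} + \frac{733}{1146417} = - \frac{2632622405183}{237336979425}$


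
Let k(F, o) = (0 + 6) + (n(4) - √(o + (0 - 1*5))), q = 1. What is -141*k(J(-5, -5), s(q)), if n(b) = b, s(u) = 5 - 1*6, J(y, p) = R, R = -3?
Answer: -1410 + 141*I*√6 ≈ -1410.0 + 345.38*I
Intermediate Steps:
J(y, p) = -3
s(u) = -1 (s(u) = 5 - 6 = -1)
k(F, o) = 10 - √(-5 + o) (k(F, o) = (0 + 6) + (4 - √(o + (0 - 1*5))) = 6 + (4 - √(o + (0 - 5))) = 6 + (4 - √(o - 5)) = 6 + (4 - √(-5 + o)) = 10 - √(-5 + o))
-141*k(J(-5, -5), s(q)) = -141*(10 - √(-5 - 1)) = -141*(10 - √(-6)) = -141*(10 - I*√6) = -1410 + 141*I*√6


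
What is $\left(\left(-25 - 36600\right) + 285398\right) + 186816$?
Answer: $435589$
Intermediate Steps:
$\left(\left(-25 - 36600\right) + 285398\right) + 186816 = \left(-36625 + 285398\right) + 186816 = 248773 + 186816 = 435589$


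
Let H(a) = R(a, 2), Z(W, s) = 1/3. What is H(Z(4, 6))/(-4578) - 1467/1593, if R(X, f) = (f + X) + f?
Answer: -746981/810306 ≈ -0.92185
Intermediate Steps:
Z(W, s) = ⅓
R(X, f) = X + 2*f (R(X, f) = (X + f) + f = X + 2*f)
H(a) = 4 + a (H(a) = a + 2*2 = a + 4 = 4 + a)
H(Z(4, 6))/(-4578) - 1467/1593 = (4 + ⅓)/(-4578) - 1467/1593 = (13/3)*(-1/4578) - 1467*1/1593 = -13/13734 - 163/177 = -746981/810306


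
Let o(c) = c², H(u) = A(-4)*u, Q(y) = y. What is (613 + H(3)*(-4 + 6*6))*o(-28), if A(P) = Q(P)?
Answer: 179536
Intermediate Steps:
A(P) = P
H(u) = -4*u
(613 + H(3)*(-4 + 6*6))*o(-28) = (613 + (-4*3)*(-4 + 6*6))*(-28)² = (613 - 12*(-4 + 36))*784 = (613 - 12*32)*784 = (613 - 384)*784 = 229*784 = 179536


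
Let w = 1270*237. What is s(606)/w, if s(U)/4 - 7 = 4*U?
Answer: 4862/150495 ≈ 0.032307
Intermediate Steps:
s(U) = 28 + 16*U (s(U) = 28 + 4*(4*U) = 28 + 16*U)
w = 300990
s(606)/w = (28 + 16*606)/300990 = (28 + 9696)*(1/300990) = 9724*(1/300990) = 4862/150495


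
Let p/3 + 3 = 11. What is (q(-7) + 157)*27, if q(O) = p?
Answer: 4887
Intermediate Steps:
p = 24 (p = -9 + 3*11 = -9 + 33 = 24)
q(O) = 24
(q(-7) + 157)*27 = (24 + 157)*27 = 181*27 = 4887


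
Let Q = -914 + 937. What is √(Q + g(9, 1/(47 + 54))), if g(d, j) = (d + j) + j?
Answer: 7*√6666/101 ≈ 5.6586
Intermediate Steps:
g(d, j) = d + 2*j
Q = 23
√(Q + g(9, 1/(47 + 54))) = √(23 + (9 + 2/(47 + 54))) = √(23 + (9 + 2/101)) = √(23 + 911/101) = √(3234/101) = 7*√6666/101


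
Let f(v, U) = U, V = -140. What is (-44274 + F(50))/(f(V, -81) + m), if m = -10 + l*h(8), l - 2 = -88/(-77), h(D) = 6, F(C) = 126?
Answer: 309036/505 ≈ 611.95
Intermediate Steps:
l = 22/7 (l = 2 - 88/(-77) = 2 - 88*(-1/77) = 2 + 8/7 = 22/7 ≈ 3.1429)
m = 62/7 (m = -10 + (22/7)*6 = -10 + 132/7 = 62/7 ≈ 8.8571)
(-44274 + F(50))/(f(V, -81) + m) = (-44274 + 126)/(-81 + 62/7) = -44148/(-505/7) = -44148*(-7/505) = 309036/505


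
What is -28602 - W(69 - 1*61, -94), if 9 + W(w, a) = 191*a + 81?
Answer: -10720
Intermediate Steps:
W(w, a) = 72 + 191*a (W(w, a) = -9 + (191*a + 81) = -9 + (81 + 191*a) = 72 + 191*a)
-28602 - W(69 - 1*61, -94) = -28602 - (72 + 191*(-94)) = -28602 - (72 - 17954) = -28602 - 1*(-17882) = -28602 + 17882 = -10720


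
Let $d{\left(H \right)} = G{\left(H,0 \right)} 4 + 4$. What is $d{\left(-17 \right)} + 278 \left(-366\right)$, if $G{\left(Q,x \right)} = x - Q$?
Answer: $-101676$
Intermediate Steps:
$d{\left(H \right)} = 4 - 4 H$ ($d{\left(H \right)} = \left(0 - H\right) 4 + 4 = - H 4 + 4 = - 4 H + 4 = 4 - 4 H$)
$d{\left(-17 \right)} + 278 \left(-366\right) = \left(4 - -68\right) + 278 \left(-366\right) = \left(4 + 68\right) - 101748 = 72 - 101748 = -101676$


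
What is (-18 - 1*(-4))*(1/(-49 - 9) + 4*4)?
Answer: -6489/29 ≈ -223.76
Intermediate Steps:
(-18 - 1*(-4))*(1/(-49 - 9) + 4*4) = (-18 + 4)*(1/(-58) + 16) = -14*(-1/58 + 16) = -14*927/58 = -6489/29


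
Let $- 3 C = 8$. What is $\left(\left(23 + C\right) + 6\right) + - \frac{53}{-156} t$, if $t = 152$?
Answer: $\frac{3041}{39} \approx 77.974$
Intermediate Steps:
$C = - \frac{8}{3}$ ($C = \left(- \frac{1}{3}\right) 8 = - \frac{8}{3} \approx -2.6667$)
$\left(\left(23 + C\right) + 6\right) + - \frac{53}{-156} t = \left(\left(23 - \frac{8}{3}\right) + 6\right) + - \frac{53}{-156} \cdot 152 = \left(\frac{61}{3} + 6\right) + \left(-53\right) \left(- \frac{1}{156}\right) 152 = \frac{79}{3} + \frac{53}{156} \cdot 152 = \frac{79}{3} + \frac{2014}{39} = \frac{3041}{39}$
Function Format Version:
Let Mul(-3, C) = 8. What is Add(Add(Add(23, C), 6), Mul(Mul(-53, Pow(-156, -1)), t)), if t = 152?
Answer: Rational(3041, 39) ≈ 77.974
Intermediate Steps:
C = Rational(-8, 3) (C = Mul(Rational(-1, 3), 8) = Rational(-8, 3) ≈ -2.6667)
Add(Add(Add(23, C), 6), Mul(Mul(-53, Pow(-156, -1)), t)) = Add(Add(Add(23, Rational(-8, 3)), 6), Mul(Mul(-53, Pow(-156, -1)), 152)) = Add(Add(Rational(61, 3), 6), Mul(Mul(-53, Rational(-1, 156)), 152)) = Add(Rational(79, 3), Mul(Rational(53, 156), 152)) = Add(Rational(79, 3), Rational(2014, 39)) = Rational(3041, 39)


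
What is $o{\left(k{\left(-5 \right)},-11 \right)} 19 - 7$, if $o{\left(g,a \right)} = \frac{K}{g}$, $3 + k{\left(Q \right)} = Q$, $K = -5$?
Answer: $\frac{39}{8} \approx 4.875$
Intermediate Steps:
$k{\left(Q \right)} = -3 + Q$
$o{\left(g,a \right)} = - \frac{5}{g}$
$o{\left(k{\left(-5 \right)},-11 \right)} 19 - 7 = - \frac{5}{-3 - 5} \cdot 19 - 7 = - \frac{5}{-8} \cdot 19 - 7 = \left(-5\right) \left(- \frac{1}{8}\right) 19 - 7 = \frac{5}{8} \cdot 19 - 7 = \frac{95}{8} - 7 = \frac{39}{8}$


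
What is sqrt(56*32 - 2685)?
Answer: I*sqrt(893) ≈ 29.883*I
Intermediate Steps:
sqrt(56*32 - 2685) = sqrt(1792 - 2685) = sqrt(-893) = I*sqrt(893)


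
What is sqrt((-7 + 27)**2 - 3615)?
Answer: I*sqrt(3215) ≈ 56.701*I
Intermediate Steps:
sqrt((-7 + 27)**2 - 3615) = sqrt(20**2 - 3615) = sqrt(400 - 3615) = sqrt(-3215) = I*sqrt(3215)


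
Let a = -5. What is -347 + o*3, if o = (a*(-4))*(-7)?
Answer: -767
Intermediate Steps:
o = -140 (o = -5*(-4)*(-7) = 20*(-7) = -140)
-347 + o*3 = -347 - 140*3 = -347 - 420 = -767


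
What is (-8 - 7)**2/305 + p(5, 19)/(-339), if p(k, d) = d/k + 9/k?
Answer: 74567/103395 ≈ 0.72119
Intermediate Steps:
p(k, d) = 9/k + d/k
(-8 - 7)**2/305 + p(5, 19)/(-339) = (-8 - 7)**2/305 + ((9 + 19)/5)/(-339) = (-15)**2*(1/305) + ((1/5)*28)*(-1/339) = 225*(1/305) + (28/5)*(-1/339) = 45/61 - 28/1695 = 74567/103395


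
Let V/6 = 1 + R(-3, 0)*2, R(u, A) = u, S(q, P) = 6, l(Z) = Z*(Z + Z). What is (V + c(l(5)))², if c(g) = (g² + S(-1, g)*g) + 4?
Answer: 7695076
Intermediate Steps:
l(Z) = 2*Z² (l(Z) = Z*(2*Z) = 2*Z²)
c(g) = 4 + g² + 6*g (c(g) = (g² + 6*g) + 4 = 4 + g² + 6*g)
V = -30 (V = 6*(1 - 3*2) = 6*(1 - 6) = 6*(-5) = -30)
(V + c(l(5)))² = (-30 + (4 + (2*5²)² + 6*(2*5²)))² = (-30 + (4 + (2*25)² + 6*(2*25)))² = (-30 + (4 + 50² + 6*50))² = (-30 + (4 + 2500 + 300))² = (-30 + 2804)² = 2774² = 7695076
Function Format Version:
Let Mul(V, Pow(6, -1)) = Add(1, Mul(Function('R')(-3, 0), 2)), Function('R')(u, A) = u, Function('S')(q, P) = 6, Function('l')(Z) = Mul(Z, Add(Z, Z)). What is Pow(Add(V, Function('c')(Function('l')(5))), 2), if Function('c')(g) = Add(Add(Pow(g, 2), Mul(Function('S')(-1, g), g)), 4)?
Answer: 7695076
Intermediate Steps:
Function('l')(Z) = Mul(2, Pow(Z, 2)) (Function('l')(Z) = Mul(Z, Mul(2, Z)) = Mul(2, Pow(Z, 2)))
Function('c')(g) = Add(4, Pow(g, 2), Mul(6, g)) (Function('c')(g) = Add(Add(Pow(g, 2), Mul(6, g)), 4) = Add(4, Pow(g, 2), Mul(6, g)))
V = -30 (V = Mul(6, Add(1, Mul(-3, 2))) = Mul(6, Add(1, -6)) = Mul(6, -5) = -30)
Pow(Add(V, Function('c')(Function('l')(5))), 2) = Pow(Add(-30, Add(4, Pow(Mul(2, Pow(5, 2)), 2), Mul(6, Mul(2, Pow(5, 2))))), 2) = Pow(Add(-30, Add(4, Pow(Mul(2, 25), 2), Mul(6, Mul(2, 25)))), 2) = Pow(Add(-30, Add(4, Pow(50, 2), Mul(6, 50))), 2) = Pow(Add(-30, Add(4, 2500, 300)), 2) = Pow(Add(-30, 2804), 2) = Pow(2774, 2) = 7695076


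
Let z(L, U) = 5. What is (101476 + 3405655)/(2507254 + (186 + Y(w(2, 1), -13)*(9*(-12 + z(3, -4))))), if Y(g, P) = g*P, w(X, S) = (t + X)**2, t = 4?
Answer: 3507131/2536924 ≈ 1.3824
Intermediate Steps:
w(X, S) = (4 + X)**2
Y(g, P) = P*g
(101476 + 3405655)/(2507254 + (186 + Y(w(2, 1), -13)*(9*(-12 + z(3, -4))))) = (101476 + 3405655)/(2507254 + (186 + (-13*(4 + 2)**2)*(9*(-12 + 5)))) = 3507131/(2507254 + (186 + (-13*6**2)*(9*(-7)))) = 3507131/(2507254 + (186 - 13*36*(-63))) = 3507131/(2507254 + (186 - 468*(-63))) = 3507131/(2507254 + (186 + 29484)) = 3507131/(2507254 + 29670) = 3507131/2536924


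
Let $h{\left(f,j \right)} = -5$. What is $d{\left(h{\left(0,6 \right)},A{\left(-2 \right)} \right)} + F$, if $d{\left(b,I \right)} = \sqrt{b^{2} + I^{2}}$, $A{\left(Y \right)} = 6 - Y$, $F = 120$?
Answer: $120 + \sqrt{89} \approx 129.43$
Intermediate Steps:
$d{\left(b,I \right)} = \sqrt{I^{2} + b^{2}}$
$d{\left(h{\left(0,6 \right)},A{\left(-2 \right)} \right)} + F = \sqrt{\left(6 - -2\right)^{2} + \left(-5\right)^{2}} + 120 = \sqrt{\left(6 + 2\right)^{2} + 25} + 120 = \sqrt{8^{2} + 25} + 120 = \sqrt{64 + 25} + 120 = \sqrt{89} + 120 = 120 + \sqrt{89}$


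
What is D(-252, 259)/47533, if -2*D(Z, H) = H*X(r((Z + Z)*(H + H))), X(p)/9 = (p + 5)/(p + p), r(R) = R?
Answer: -261067/21294784 ≈ -0.012260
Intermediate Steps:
X(p) = 9*(5 + p)/(2*p) (X(p) = 9*((p + 5)/(p + p)) = 9*((5 + p)/((2*p))) = 9*((5 + p)*(1/(2*p))) = 9*((5 + p)/(2*p)) = 9*(5 + p)/(2*p))
D(Z, H) = -9*(5 + 4*H*Z)/(16*Z) (D(Z, H) = -H*9*(5 + (Z + Z)*(H + H))/(2*(((Z + Z)*(H + H))))/2 = -H*9*(5 + (2*Z)*(2*H))/(2*(((2*Z)*(2*H))))/2 = -H*9*(5 + 4*H*Z)/(2*((4*H*Z)))/2 = -H*9*(1/(4*H*Z))*(5 + 4*H*Z)/2/2 = -H*9*(5 + 4*H*Z)/(8*H*Z)/2 = -9*(5 + 4*H*Z)/(16*Z))
D(-252, 259)/47533 = ((9/16)*(-5 - 4*259*(-252))/(-252))/47533 = ((9/16)*(-1/252)*(-5 + 261072))*(1/47533) = ((9/16)*(-1/252)*261067)*(1/47533) = -261067/448*1/47533 = -261067/21294784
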